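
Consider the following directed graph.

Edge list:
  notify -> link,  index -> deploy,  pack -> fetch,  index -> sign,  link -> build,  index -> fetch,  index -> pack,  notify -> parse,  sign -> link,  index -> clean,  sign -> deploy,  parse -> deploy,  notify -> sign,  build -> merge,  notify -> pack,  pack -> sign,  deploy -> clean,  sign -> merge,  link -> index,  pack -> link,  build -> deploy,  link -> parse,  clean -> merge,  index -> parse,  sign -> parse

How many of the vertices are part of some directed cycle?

4

A vertex is on a directed cycle iff it belongs to a strongly connected component of size ≥ 2 (or has a self-loop).
The vertices on cycles are {link, pack, sign, index} — 4 in total.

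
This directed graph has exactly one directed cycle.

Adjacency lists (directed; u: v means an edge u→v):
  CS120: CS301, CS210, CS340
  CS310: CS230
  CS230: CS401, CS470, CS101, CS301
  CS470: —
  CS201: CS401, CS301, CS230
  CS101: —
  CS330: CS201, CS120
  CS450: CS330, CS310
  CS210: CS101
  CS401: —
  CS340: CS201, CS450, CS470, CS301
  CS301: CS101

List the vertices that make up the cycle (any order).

CS120, CS330, CS340, CS450

DFS with gray/black marking from CS450:
CS450 gray
  CS330 gray
    CS201 gray
      CS401 gray
      CS401 black
      CS301 gray
        CS101 gray
        CS101 black
      CS301 black
      CS230 gray
        CS230→CS401: CS401 black — skip
        CS470 gray
        CS470 black
        CS230→CS101: CS101 black — skip
        CS230→CS301: CS301 black — skip
      CS230 black
    CS201 black
    CS120 gray
      CS120→CS301: CS301 black — skip
      CS210 gray
        CS210→CS101: CS101 black — skip
      CS210 black
      CS340 gray
        CS340→CS201: CS201 black — skip
        CS340→CS450: CS450 is gray → back edge
Back edge closes the cycle CS450 → CS330 → CS120 → CS340 → CS450; its vertices are {CS120, CS330, CS340, CS450}.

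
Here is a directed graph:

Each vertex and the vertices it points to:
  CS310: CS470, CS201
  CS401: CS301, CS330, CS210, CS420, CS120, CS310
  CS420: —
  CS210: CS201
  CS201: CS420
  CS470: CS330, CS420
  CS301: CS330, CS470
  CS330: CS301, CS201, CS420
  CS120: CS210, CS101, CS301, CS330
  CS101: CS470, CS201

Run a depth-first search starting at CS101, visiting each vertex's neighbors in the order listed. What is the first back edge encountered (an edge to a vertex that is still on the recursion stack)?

CS301->CS330

DFS from CS101 (visiting each vertex's neighbors in the order listed); mark gray on enter, black on exit:
CS101 gray
  CS470 gray
    CS330 gray
      CS301 gray
        CS301→CS330: CS330 is gray → back edge
First back edge: CS301 → CS330.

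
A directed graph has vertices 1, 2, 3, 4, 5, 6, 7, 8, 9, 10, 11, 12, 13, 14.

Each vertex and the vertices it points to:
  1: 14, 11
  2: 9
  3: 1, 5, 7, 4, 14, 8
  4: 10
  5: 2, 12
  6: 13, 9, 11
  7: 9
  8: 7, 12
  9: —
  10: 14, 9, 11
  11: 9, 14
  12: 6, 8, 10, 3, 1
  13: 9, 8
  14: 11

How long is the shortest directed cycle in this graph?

2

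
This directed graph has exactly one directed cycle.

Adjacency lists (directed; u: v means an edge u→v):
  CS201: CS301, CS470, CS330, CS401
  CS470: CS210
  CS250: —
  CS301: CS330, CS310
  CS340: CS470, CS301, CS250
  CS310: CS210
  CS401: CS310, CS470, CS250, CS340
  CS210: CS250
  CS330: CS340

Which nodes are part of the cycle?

CS301, CS330, CS340

DFS with gray/black marking from CS301:
CS301 gray
  CS330 gray
    CS340 gray
      CS470 gray
        CS210 gray
          CS250 gray
          CS250 black
        CS210 black
      CS470 black
      CS340→CS301: CS301 is gray → back edge
Back edge closes the cycle CS301 → CS330 → CS340 → CS301; its vertices are {CS301, CS330, CS340}.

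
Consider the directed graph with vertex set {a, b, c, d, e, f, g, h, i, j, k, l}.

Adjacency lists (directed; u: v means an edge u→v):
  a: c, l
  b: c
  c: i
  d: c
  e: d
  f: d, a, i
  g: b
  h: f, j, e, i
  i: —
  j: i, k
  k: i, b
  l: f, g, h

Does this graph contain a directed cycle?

Yes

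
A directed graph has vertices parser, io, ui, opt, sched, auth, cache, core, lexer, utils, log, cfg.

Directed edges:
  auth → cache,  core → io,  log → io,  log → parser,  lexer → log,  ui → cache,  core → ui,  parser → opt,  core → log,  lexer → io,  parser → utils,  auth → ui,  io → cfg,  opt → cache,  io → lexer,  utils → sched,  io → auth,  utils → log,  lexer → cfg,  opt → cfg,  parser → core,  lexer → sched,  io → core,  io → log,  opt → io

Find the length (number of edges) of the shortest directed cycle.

For each vertex v, BFS finds the shortest path from v back to v.
The shortest such closed walk is io → log → io, length 2.

2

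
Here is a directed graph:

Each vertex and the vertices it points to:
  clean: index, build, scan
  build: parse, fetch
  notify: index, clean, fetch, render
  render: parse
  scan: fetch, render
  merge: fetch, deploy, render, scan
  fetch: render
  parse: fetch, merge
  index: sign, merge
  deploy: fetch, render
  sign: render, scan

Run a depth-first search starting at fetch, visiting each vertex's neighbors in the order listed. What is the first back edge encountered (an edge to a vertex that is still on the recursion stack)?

DFS from fetch (visiting each vertex's neighbors in the order listed); mark gray on enter, black on exit:
fetch gray
  render gray
    parse gray
      parse→fetch: fetch is gray → back edge
First back edge: parse → fetch.

parse->fetch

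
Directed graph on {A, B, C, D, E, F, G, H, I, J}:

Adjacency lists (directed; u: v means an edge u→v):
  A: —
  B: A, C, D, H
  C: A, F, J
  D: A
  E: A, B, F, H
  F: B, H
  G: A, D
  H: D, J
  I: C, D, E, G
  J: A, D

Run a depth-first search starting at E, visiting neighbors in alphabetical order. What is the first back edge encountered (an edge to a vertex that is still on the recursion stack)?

F→B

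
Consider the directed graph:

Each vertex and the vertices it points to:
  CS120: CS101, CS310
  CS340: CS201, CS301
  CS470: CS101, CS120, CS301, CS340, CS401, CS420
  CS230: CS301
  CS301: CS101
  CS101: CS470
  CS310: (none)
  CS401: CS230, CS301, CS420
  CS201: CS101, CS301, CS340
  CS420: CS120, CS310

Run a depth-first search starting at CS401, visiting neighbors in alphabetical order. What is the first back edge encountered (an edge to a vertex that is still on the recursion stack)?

CS470→CS101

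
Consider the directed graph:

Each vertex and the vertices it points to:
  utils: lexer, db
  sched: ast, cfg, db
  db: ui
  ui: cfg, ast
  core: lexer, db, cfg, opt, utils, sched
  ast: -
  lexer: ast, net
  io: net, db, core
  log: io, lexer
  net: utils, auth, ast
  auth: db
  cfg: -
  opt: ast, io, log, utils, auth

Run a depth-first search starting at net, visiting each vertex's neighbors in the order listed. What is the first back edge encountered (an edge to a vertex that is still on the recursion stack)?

lexer->net

DFS from net (visiting each vertex's neighbors in the order listed); mark gray on enter, black on exit:
net gray
  utils gray
    lexer gray
      ast gray
      ast black
      lexer→net: net is gray → back edge
First back edge: lexer → net.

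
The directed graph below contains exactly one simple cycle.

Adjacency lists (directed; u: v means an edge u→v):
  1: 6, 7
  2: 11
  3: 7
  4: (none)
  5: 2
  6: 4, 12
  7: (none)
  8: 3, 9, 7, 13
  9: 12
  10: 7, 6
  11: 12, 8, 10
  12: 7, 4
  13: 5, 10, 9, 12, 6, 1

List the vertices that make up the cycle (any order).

DFS with gray/black marking from 11:
11 gray
  12 gray
    7 gray
    7 black
    4 gray
    4 black
  12 black
  8 gray
    3 gray
      3→7: 7 black — skip
    3 black
    9 gray
      9→12: 12 black — skip
    9 black
    8→7: 7 black — skip
    13 gray
      5 gray
        2 gray
          2→11: 11 is gray → back edge
Back edge closes the cycle 11 → 8 → 13 → 5 → 2 → 11; its vertices are {2, 5, 8, 11, 13}.

2, 5, 8, 11, 13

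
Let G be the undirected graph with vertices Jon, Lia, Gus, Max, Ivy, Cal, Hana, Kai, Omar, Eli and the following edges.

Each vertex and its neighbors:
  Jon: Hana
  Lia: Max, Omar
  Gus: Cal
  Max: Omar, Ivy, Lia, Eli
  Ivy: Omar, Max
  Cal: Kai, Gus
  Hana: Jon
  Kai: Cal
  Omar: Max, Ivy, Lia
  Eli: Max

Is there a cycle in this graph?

Yes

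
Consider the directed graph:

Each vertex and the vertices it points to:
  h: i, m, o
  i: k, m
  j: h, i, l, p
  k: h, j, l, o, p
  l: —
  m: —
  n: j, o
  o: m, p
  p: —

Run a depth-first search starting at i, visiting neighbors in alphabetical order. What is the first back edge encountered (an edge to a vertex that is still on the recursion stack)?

h→i

DFS from i (visiting neighbors in alphabetical order); mark gray on enter, black on exit:
i gray
  k gray
    h gray
      h→i: i is gray → back edge
First back edge: h → i.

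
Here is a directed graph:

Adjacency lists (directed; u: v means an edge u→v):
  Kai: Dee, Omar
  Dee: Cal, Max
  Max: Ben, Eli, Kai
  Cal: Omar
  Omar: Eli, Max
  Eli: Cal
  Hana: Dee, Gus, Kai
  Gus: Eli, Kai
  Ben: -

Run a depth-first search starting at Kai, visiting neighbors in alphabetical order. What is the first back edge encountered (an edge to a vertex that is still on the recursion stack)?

DFS from Kai (visiting neighbors in alphabetical order); mark gray on enter, black on exit:
Kai gray
  Dee gray
    Cal gray
      Omar gray
        Eli gray
          Eli→Cal: Cal is gray → back edge
First back edge: Eli → Cal.

Eli→Cal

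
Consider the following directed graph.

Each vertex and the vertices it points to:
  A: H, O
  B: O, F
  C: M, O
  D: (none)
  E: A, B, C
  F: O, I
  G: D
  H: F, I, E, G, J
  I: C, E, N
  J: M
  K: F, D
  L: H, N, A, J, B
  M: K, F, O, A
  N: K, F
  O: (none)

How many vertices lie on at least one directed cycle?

11

A vertex is on a directed cycle iff it belongs to a strongly connected component of size ≥ 2 (or has a self-loop).
The vertices on cycles are {A, B, C, E, F, H, I, J, K, M, N} — 11 in total.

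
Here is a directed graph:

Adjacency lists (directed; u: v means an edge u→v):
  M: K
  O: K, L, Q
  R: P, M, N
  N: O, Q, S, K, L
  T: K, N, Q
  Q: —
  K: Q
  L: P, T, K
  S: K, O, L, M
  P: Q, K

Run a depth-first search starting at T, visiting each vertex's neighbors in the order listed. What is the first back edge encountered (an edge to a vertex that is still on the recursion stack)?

L->T

DFS from T (visiting each vertex's neighbors in the order listed); mark gray on enter, black on exit:
T gray
  K gray
    Q gray
    Q black
  K black
  N gray
    O gray
      O→K: K black — skip
      L gray
        P gray
          P→Q: Q black — skip
          P→K: K black — skip
        P black
        L→T: T is gray → back edge
First back edge: L → T.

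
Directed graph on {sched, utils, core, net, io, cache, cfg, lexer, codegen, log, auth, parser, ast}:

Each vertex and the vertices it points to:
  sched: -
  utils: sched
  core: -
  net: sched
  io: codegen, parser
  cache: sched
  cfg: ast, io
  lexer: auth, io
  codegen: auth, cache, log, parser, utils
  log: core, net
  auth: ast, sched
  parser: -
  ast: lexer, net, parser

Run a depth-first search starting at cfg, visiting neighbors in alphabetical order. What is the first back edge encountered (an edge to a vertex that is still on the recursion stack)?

DFS from cfg (visiting neighbors in alphabetical order); mark gray on enter, black on exit:
cfg gray
  ast gray
    lexer gray
      auth gray
        auth→ast: ast is gray → back edge
First back edge: auth → ast.

auth→ast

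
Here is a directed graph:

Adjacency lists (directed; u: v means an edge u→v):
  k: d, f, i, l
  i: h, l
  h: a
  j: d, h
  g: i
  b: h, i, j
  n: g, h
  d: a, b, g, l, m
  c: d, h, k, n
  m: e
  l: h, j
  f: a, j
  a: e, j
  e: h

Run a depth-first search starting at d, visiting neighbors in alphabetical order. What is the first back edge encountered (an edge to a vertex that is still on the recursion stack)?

DFS from d (visiting neighbors in alphabetical order); mark gray on enter, black on exit:
d gray
  a gray
    e gray
      h gray
        h→a: a is gray → back edge
First back edge: h → a.

h->a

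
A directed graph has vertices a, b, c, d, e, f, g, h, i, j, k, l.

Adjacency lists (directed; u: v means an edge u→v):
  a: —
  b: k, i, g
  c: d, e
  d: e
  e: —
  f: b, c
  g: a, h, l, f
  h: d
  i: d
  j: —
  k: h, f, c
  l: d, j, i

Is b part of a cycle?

b is on a cycle iff b can reach itself via ≥1 edge.
b → k → f → b — yes.

Yes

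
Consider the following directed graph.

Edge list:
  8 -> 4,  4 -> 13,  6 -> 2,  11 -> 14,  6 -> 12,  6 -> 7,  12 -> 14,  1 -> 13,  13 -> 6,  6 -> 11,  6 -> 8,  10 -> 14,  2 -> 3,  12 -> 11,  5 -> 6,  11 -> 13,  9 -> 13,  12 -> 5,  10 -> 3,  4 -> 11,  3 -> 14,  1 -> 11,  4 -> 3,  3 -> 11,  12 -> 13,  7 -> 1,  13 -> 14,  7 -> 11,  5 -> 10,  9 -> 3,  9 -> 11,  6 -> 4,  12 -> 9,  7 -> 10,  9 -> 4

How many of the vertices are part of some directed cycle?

13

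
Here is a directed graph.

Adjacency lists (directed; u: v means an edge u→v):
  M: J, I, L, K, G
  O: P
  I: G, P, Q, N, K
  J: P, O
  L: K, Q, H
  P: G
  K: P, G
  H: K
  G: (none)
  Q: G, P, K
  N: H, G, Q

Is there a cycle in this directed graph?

No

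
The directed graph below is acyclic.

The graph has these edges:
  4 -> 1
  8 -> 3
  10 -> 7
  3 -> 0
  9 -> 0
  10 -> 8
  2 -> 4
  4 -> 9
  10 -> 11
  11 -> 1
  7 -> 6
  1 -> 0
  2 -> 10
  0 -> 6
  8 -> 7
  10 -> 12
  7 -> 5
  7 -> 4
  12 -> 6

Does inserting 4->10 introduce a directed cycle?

Adding 4→10 creates a cycle iff 10 can already reach 4.
Path from 10: 10 → 7 → 4.
So 10 → … → 4 → 10 is a cycle.

Yes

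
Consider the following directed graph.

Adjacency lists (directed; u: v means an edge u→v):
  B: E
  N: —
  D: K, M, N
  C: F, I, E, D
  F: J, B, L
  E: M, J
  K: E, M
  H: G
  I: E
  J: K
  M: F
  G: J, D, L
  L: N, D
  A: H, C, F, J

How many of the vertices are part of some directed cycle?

8

A vertex is on a directed cycle iff it belongs to a strongly connected component of size ≥ 2 (or has a self-loop).
The vertices on cycles are {B, D, E, F, J, K, L, M} — 8 in total.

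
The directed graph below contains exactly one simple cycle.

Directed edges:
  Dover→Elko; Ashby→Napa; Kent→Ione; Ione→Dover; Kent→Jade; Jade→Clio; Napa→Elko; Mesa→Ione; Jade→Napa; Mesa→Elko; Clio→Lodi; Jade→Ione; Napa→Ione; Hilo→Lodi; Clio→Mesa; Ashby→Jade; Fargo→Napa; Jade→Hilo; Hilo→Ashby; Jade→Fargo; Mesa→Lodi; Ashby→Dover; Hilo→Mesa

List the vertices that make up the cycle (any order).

Hilo, Jade, Ashby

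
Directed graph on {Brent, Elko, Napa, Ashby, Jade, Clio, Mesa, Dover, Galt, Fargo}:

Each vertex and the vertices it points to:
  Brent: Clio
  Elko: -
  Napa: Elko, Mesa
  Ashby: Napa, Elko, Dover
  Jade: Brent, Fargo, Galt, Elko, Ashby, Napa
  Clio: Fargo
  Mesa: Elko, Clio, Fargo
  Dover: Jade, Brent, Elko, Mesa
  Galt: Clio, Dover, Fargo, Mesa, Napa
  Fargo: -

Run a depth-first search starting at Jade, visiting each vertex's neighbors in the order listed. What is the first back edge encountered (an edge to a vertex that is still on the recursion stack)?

Dover->Jade

DFS from Jade (visiting each vertex's neighbors in the order listed); mark gray on enter, black on exit:
Jade gray
  Brent gray
    Clio gray
      Fargo gray
      Fargo black
    Clio black
  Brent black
  Jade→Fargo: Fargo black — skip
  Galt gray
    Galt→Clio: Clio black — skip
    Dover gray
      Dover→Jade: Jade is gray → back edge
First back edge: Dover → Jade.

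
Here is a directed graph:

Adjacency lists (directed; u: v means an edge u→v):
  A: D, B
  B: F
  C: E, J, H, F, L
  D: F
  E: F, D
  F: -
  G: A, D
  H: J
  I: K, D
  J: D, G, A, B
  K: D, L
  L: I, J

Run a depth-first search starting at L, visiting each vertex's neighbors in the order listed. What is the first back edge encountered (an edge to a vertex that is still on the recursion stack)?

K→L

DFS from L (visiting each vertex's neighbors in the order listed); mark gray on enter, black on exit:
L gray
  I gray
    K gray
      D gray
        F gray
        F black
      D black
      K→L: L is gray → back edge
First back edge: K → L.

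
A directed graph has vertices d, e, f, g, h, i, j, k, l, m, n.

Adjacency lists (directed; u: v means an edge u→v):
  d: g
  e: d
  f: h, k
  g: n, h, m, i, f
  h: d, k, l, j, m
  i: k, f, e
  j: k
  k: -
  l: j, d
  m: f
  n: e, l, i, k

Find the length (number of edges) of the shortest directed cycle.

3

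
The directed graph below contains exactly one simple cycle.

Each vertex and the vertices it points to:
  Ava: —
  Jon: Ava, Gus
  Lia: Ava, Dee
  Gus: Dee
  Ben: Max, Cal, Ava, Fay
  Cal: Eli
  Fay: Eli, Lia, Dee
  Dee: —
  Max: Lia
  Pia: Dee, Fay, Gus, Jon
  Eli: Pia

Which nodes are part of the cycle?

Eli, Fay, Pia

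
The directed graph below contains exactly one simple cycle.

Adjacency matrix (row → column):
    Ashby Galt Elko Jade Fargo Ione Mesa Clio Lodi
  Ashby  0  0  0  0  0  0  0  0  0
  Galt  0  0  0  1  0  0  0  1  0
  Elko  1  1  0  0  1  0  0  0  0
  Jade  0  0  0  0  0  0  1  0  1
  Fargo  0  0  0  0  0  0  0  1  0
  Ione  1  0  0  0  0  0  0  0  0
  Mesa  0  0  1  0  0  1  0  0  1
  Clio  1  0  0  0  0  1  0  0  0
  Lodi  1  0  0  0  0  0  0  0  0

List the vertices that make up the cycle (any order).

DFS with gray/black marking from Jade:
Jade gray
  Lodi gray
    Ashby gray
    Ashby black
  Lodi black
  Mesa gray
    Mesa→Lodi: Lodi black — skip
    Ione gray
      Ione→Ashby: Ashby black — skip
    Ione black
    Elko gray
      Elko→Ashby: Ashby black — skip
      Galt gray
        Clio gray
          Clio→Ione: Ione black — skip
          Clio→Ashby: Ashby black — skip
        Clio black
        Galt→Jade: Jade is gray → back edge
Back edge closes the cycle Jade → Mesa → Elko → Galt → Jade; its vertices are {Elko, Galt, Jade, Mesa}.

Elko, Galt, Jade, Mesa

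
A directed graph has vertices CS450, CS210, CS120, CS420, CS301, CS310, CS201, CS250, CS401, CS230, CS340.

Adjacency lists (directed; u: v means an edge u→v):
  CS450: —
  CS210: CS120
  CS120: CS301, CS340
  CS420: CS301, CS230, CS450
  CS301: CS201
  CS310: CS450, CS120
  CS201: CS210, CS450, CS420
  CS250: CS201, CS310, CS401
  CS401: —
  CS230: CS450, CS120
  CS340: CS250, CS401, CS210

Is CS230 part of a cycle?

CS230 is on a cycle iff CS230 can reach itself via ≥1 edge.
CS230 → CS120 → CS301 → CS201 → CS420 → CS230 — yes.

Yes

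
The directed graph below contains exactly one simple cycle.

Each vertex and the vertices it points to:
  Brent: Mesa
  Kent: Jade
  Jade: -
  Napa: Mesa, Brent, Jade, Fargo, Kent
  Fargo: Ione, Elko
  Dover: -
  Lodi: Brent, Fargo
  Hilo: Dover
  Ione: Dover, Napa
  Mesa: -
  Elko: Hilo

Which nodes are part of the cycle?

Ione, Napa, Fargo

DFS with gray/black marking from Fargo:
Fargo gray
  Ione gray
    Dover gray
    Dover black
    Napa gray
      Mesa gray
      Mesa black
      Brent gray
        Brent→Mesa: Mesa black — skip
      Brent black
      Jade gray
      Jade black
      Napa→Fargo: Fargo is gray → back edge
Back edge closes the cycle Fargo → Ione → Napa → Fargo; its vertices are {Ione, Napa, Fargo}.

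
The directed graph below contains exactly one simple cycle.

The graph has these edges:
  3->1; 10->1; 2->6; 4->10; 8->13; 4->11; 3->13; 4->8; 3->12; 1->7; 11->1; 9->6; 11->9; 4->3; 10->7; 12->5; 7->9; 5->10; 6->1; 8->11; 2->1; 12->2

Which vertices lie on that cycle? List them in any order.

1, 6, 7, 9

DFS with gray/black marking from 9:
9 gray
  6 gray
    1 gray
      7 gray
        7→9: 9 is gray → back edge
Back edge closes the cycle 9 → 6 → 1 → 7 → 9; its vertices are {1, 6, 7, 9}.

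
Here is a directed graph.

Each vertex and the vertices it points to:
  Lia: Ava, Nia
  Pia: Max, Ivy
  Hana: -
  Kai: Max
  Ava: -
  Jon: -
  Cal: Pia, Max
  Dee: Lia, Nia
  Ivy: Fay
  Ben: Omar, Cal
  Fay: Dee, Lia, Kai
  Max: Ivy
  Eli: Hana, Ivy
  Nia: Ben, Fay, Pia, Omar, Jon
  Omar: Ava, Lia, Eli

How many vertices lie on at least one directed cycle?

12

A vertex is on a directed cycle iff it belongs to a strongly connected component of size ≥ 2 (or has a self-loop).
The vertices on cycles are {Ben, Cal, Dee, Eli, Fay, Ivy, Kai, Lia, Max, Nia, Pia, Omar} — 12 in total.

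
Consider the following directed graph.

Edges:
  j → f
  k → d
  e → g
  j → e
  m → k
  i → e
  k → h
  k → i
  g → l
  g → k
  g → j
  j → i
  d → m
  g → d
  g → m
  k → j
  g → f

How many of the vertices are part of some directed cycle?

7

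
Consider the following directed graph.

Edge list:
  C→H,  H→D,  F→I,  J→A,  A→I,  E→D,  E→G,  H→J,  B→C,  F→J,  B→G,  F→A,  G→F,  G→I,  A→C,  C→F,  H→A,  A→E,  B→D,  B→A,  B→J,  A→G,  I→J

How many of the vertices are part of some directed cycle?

8

A vertex is on a directed cycle iff it belongs to a strongly connected component of size ≥ 2 (or has a self-loop).
The vertices on cycles are {A, C, E, F, G, H, I, J} — 8 in total.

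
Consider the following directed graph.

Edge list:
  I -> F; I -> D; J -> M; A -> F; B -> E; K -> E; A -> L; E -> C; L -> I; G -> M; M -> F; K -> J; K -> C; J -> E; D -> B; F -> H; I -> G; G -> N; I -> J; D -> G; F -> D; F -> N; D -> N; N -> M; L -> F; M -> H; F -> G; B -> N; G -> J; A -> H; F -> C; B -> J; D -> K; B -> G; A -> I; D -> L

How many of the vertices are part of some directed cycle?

10

A vertex is on a directed cycle iff it belongs to a strongly connected component of size ≥ 2 (or has a self-loop).
The vertices on cycles are {B, D, F, G, I, J, K, L, M, N} — 10 in total.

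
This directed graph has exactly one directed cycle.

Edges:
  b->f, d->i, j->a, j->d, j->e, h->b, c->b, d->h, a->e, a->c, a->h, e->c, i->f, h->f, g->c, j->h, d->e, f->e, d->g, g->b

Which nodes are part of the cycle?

DFS with gray/black marking from e:
e gray
  c gray
    b gray
      f gray
        f→e: e is gray → back edge
Back edge closes the cycle e → c → b → f → e; its vertices are {b, c, e, f}.

b, c, e, f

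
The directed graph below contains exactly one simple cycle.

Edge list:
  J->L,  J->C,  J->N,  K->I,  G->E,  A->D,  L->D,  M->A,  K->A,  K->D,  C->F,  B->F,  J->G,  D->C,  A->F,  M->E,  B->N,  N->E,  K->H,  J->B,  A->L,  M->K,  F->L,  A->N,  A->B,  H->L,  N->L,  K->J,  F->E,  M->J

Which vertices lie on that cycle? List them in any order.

C, D, F, L

DFS with gray/black marking from D:
D gray
  C gray
    F gray
      E gray
      E black
      L gray
        L→D: D is gray → back edge
Back edge closes the cycle D → C → F → L → D; its vertices are {C, D, F, L}.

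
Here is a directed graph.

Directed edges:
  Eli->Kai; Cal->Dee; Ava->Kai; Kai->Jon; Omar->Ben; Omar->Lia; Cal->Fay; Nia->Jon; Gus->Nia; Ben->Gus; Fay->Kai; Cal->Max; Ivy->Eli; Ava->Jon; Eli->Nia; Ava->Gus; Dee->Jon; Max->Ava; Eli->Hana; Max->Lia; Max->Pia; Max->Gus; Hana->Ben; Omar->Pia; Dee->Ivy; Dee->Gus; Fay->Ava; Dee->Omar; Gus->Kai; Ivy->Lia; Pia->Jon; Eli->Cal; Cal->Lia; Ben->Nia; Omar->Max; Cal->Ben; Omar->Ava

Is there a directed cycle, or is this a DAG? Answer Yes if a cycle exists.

Yes

DFS with white/gray/black marking, starting from Ivy:
Ivy gray
  Lia gray
  Lia black
  Eli gray
    Hana gray
      Ben gray
        Nia gray
          Jon gray
          Jon black
        Nia black
        Gus gray
          Kai gray
            Kai→Jon: Jon black — skip
          Kai black
          Gus→Nia: Nia black — skip
        Gus black
      Ben black
    Hana black
    Eli→Nia: Nia black — skip
    Eli→Kai: Kai black — skip
    Cal gray
      Dee gray
        Dee→Jon: Jon black — skip
        Dee→Ivy: Ivy is gray → back edge
Back edge found, so a cycle exists: Ivy → Eli → Cal → Dee → Ivy.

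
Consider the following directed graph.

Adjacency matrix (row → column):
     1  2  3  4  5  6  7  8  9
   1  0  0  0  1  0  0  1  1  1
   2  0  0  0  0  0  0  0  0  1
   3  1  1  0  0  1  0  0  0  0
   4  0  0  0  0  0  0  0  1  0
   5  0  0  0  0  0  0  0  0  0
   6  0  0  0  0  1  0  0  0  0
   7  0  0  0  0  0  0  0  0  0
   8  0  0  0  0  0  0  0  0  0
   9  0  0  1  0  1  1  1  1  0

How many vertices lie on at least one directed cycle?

4

A vertex is on a directed cycle iff it belongs to a strongly connected component of size ≥ 2 (or has a self-loop).
The vertices on cycles are {1, 2, 3, 9} — 4 in total.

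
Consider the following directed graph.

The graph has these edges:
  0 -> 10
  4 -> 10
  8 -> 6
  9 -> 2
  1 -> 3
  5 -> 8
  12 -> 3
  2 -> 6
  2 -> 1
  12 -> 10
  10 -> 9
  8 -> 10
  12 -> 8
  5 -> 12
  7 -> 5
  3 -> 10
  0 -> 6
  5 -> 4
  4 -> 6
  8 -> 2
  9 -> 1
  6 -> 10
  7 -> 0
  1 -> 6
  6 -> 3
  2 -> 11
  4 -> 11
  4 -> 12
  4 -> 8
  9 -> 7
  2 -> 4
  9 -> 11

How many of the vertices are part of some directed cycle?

A vertex is on a directed cycle iff it belongs to a strongly connected component of size ≥ 2 (or has a self-loop).
The vertices on cycles are {0, 1, 2, 3, 4, 5, 6, 7, 8, 9, 10, 12} — 12 in total.

12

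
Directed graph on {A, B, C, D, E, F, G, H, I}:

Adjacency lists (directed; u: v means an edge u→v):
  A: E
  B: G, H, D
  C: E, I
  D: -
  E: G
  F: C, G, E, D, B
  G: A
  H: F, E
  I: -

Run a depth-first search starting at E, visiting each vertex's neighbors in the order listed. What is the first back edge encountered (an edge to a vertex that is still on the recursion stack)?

DFS from E (visiting each vertex's neighbors in the order listed); mark gray on enter, black on exit:
E gray
  G gray
    A gray
      A→E: E is gray → back edge
First back edge: A → E.

A→E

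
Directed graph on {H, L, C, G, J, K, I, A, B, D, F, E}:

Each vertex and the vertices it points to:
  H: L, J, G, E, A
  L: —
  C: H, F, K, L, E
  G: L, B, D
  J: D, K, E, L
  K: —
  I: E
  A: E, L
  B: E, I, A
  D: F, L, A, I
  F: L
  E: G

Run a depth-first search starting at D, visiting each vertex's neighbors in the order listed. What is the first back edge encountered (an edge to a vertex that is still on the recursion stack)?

B->E

DFS from D (visiting each vertex's neighbors in the order listed); mark gray on enter, black on exit:
D gray
  F gray
    L gray
    L black
  F black
  D→L: L black — skip
  A gray
    E gray
      G gray
        G→L: L black — skip
        B gray
          B→E: E is gray → back edge
First back edge: B → E.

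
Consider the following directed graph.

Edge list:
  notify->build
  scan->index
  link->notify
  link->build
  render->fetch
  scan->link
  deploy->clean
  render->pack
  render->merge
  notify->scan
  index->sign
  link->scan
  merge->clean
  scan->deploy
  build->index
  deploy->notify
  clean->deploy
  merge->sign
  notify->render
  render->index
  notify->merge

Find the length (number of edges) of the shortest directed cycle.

For each vertex v, BFS finds the shortest path from v back to v.
The shortest such closed walk is link → scan → link, length 2.

2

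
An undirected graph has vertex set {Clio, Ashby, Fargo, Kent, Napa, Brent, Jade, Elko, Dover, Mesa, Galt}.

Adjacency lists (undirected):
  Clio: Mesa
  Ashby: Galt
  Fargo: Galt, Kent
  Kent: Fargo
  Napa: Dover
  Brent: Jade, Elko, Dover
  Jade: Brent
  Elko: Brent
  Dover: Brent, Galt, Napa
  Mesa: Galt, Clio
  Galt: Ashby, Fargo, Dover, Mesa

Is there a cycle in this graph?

DFS, tracking each vertex's parent; an edge to a visited non-parent vertex closes a cycle.
Start from Jade:
visit Jade (parent –)
  visit Brent (parent Jade)
    Brent–Jade: parent, skip
    visit Elko (parent Brent)
      Elko–Brent: parent, skip
    visit Dover (parent Brent)
      Dover–Brent: parent, skip
      visit Galt (parent Dover)
        visit Ashby (parent Galt)
          Ashby–Galt: parent, skip
        visit Fargo (parent Galt)
          Fargo–Galt: parent, skip
          visit Kent (parent Fargo)
            Kent–Fargo: parent, skip
        Galt–Dover: parent, skip
        visit Mesa (parent Galt)
          Mesa–Galt: parent, skip
          visit Clio (parent Mesa)
            Clio–Mesa: parent, skip
      visit Napa (parent Dover)
        Napa–Dover: parent, skip
No non-parent visited neighbor found — the graph is a forest.

No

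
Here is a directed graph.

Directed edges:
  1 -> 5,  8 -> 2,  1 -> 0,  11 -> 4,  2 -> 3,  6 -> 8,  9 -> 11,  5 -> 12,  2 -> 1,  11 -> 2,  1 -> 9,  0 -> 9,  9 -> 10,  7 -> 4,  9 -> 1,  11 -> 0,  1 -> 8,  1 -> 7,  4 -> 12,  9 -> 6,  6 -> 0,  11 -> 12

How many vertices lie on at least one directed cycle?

A vertex is on a directed cycle iff it belongs to a strongly connected component of size ≥ 2 (or has a self-loop).
The vertices on cycles are {0, 1, 2, 6, 8, 9, 11} — 7 in total.

7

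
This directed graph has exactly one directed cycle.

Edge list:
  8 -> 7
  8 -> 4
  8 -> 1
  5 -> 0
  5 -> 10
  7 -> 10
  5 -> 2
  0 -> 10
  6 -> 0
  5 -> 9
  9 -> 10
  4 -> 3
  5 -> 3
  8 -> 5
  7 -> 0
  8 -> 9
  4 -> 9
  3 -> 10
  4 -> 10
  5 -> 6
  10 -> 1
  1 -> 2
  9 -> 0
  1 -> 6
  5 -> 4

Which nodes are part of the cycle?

DFS with gray/black marking from 1:
1 gray
  2 gray
  2 black
  6 gray
    0 gray
      10 gray
        10→1: 1 is gray → back edge
Back edge closes the cycle 1 → 6 → 0 → 10 → 1; its vertices are {0, 1, 6, 10}.

0, 1, 6, 10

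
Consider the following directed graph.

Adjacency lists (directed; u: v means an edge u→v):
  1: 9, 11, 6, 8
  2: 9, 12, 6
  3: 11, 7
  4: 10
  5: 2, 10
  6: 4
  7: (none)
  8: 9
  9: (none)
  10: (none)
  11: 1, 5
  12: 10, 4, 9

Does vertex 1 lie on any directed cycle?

Yes

1 is on a cycle iff 1 can reach itself via ≥1 edge.
1 → 11 → 1 — yes.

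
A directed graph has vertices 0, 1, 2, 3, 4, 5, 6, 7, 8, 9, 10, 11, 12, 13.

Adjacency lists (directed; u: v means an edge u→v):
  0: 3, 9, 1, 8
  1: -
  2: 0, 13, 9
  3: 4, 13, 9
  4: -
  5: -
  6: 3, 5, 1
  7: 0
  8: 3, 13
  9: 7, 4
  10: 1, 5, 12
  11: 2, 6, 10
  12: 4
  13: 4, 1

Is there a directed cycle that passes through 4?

4 lies on a cycle iff there is a path from 4 back to itself.
Exploring from 4, it never reaches itself; equivalently, its strongly connected component is a singleton.

No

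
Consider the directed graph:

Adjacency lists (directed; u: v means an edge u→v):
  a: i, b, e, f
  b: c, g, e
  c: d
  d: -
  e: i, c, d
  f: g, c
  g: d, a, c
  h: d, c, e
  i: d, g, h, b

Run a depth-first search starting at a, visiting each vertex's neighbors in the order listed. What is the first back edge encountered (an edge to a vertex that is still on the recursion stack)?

g→a

DFS from a (visiting each vertex's neighbors in the order listed); mark gray on enter, black on exit:
a gray
  i gray
    d gray
    d black
    g gray
      g→d: d black — skip
      g→a: a is gray → back edge
First back edge: g → a.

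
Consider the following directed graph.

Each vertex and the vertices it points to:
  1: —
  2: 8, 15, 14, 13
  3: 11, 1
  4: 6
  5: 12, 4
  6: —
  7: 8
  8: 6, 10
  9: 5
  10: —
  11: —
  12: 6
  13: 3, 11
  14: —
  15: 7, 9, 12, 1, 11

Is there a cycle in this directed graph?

No

DFS with white/gray/black marking, starting from 4:
4 gray
  6 gray
  6 black
4 black
1 gray
1 black
2 gray
  8 gray
    8→6: 6 black — skip
    10 gray
    10 black
  8 black
  15 gray
    7 gray
      7→8: 8 black — skip
    7 black
    9 gray
      5 gray
        12 gray
          12→6: 6 black — skip
        12 black
        5→4: 4 black — skip
      5 black
    9 black
    15→12: 12 black — skip
    15→1: 1 black — skip
    11 gray
    11 black
  15 black
  14 gray
  14 black
  13 gray
    3 gray
      3→11: 11 black — skip
      3→1: 1 black — skip
    3 black
    13→11: 11 black — skip
  13 black
2 black
Every edge goes to a white or black vertex — no back edge, so the graph is acyclic.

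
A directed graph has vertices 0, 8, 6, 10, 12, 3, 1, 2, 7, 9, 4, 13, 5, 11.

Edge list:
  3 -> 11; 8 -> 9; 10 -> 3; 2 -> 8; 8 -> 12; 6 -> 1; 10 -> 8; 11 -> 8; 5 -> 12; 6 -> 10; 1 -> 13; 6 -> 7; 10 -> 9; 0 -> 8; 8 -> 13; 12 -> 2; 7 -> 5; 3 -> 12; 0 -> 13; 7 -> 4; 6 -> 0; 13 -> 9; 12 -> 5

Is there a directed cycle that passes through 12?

Yes

12 is on a cycle iff 12 can reach itself via ≥1 edge.
12 → 5 → 12 — yes.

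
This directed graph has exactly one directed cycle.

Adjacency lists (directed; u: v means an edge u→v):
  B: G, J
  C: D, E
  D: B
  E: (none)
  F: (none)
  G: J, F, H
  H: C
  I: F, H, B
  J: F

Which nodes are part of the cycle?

B, C, D, G, H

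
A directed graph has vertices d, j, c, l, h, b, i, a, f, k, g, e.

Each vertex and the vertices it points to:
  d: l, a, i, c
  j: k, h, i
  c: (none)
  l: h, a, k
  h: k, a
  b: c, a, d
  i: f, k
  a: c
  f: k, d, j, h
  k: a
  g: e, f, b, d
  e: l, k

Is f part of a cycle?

Yes

f is on a cycle iff f can reach itself via ≥1 edge.
f → d → i → f — yes.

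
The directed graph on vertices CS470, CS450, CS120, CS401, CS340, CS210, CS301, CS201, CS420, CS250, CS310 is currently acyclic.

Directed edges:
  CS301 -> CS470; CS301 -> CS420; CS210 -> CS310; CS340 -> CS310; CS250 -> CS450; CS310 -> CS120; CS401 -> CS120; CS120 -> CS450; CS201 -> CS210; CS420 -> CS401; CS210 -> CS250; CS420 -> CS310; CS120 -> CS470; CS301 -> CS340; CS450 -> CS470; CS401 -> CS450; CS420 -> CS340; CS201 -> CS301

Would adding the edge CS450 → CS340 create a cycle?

Yes

Adding CS450→CS340 creates a cycle iff CS340 can already reach CS450.
Path from CS340: CS340 → CS310 → CS120 → CS450.
So CS340 → … → CS450 → CS340 is a cycle.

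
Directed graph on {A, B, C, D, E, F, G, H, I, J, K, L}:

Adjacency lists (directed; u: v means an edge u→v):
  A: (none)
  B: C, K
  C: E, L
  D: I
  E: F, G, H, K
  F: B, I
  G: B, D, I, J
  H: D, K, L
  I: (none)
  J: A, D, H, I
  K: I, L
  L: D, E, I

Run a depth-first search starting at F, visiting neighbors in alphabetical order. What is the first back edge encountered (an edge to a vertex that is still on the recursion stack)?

DFS from F (visiting neighbors in alphabetical order); mark gray on enter, black on exit:
F gray
  B gray
    C gray
      E gray
        E→F: F is gray → back edge
First back edge: E → F.

E→F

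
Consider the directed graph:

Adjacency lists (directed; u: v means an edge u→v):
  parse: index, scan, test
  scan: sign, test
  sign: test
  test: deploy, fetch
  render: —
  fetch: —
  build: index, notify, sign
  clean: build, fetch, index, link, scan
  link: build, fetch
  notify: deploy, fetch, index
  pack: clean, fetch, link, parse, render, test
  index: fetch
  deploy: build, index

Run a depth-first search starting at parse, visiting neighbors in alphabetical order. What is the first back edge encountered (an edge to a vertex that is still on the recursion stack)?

notify->deploy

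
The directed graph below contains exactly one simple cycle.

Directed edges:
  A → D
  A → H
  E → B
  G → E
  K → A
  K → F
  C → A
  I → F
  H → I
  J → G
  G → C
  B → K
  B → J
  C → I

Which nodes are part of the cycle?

DFS with gray/black marking from G:
G gray
  E gray
    B gray
      J gray
        J→G: G is gray → back edge
Back edge closes the cycle G → E → B → J → G; its vertices are {B, E, G, J}.

B, E, G, J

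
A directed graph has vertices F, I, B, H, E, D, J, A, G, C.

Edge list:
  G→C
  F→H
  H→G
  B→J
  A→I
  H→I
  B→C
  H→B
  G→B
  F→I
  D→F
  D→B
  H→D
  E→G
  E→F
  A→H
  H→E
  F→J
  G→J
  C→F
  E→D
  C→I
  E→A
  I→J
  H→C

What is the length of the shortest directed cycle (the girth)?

3

For each vertex v, BFS finds the shortest path from v back to v.
The shortest such closed walk is H → E → F → H, length 3.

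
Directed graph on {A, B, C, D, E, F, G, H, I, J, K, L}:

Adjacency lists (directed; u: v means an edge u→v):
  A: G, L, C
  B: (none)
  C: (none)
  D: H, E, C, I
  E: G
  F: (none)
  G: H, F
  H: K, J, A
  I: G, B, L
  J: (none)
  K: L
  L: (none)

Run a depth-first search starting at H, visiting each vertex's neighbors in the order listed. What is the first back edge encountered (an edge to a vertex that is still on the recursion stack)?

G→H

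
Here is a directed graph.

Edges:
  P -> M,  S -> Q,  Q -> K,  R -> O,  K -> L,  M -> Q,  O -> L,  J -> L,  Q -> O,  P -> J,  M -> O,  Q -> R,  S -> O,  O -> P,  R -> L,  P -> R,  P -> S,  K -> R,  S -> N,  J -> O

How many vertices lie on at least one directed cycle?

8

A vertex is on a directed cycle iff it belongs to a strongly connected component of size ≥ 2 (or has a self-loop).
The vertices on cycles are {J, K, M, O, P, Q, R, S} — 8 in total.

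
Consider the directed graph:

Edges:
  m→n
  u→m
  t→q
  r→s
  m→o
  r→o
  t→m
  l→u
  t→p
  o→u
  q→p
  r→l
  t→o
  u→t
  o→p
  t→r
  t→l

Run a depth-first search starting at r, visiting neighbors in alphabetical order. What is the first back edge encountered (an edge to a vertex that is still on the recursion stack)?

o->u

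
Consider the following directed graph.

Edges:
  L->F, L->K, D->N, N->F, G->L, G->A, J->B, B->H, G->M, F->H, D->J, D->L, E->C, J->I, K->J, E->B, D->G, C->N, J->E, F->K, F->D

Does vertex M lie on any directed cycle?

M lies on a cycle iff there is a path from M back to itself.
Exploring from M, it never reaches itself; equivalently, its strongly connected component is a singleton.

No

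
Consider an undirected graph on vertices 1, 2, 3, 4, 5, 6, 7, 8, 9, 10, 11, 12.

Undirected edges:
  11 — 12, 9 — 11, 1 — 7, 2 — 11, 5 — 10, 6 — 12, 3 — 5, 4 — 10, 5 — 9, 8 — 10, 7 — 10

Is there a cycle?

DFS, tracking each vertex's parent; an edge to a visited non-parent vertex closes a cycle.
Start from 3:
visit 3 (parent –)
  visit 5 (parent 3)
    5–3: parent, skip
    visit 9 (parent 5)
      9–5: parent, skip
      visit 11 (parent 9)
        visit 12 (parent 11)
          12–11: parent, skip
          visit 6 (parent 12)
            6–12: parent, skip
        visit 2 (parent 11)
          2–11: parent, skip
        11–9: parent, skip
    visit 10 (parent 5)
      10–5: parent, skip
      visit 4 (parent 10)
        4–10: parent, skip
      visit 7 (parent 10)
        7–10: parent, skip
        visit 1 (parent 7)
          1–7: parent, skip
      visit 8 (parent 10)
        8–10: parent, skip
No non-parent visited neighbor found — the graph is a forest.

No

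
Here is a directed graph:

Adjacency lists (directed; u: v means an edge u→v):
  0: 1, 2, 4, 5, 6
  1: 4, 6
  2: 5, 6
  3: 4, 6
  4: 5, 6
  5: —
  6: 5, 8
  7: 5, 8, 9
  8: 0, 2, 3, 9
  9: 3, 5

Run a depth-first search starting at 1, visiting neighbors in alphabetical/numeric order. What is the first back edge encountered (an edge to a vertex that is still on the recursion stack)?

0->1

DFS from 1 (visiting neighbors in alphabetical/numeric order); mark gray on enter, black on exit:
1 gray
  4 gray
    5 gray
    5 black
    6 gray
      6→5: 5 black — skip
      8 gray
        0 gray
          0→1: 1 is gray → back edge
First back edge: 0 → 1.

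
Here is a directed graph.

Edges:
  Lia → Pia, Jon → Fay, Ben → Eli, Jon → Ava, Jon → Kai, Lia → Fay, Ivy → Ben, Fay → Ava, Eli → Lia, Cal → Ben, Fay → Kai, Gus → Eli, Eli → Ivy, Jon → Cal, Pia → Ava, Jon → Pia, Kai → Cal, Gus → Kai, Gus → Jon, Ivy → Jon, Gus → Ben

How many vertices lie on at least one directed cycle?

A vertex is on a directed cycle iff it belongs to a strongly connected component of size ≥ 2 (or has a self-loop).
The vertices on cycles are {Ben, Cal, Eli, Fay, Ivy, Jon, Kai, Lia} — 8 in total.

8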